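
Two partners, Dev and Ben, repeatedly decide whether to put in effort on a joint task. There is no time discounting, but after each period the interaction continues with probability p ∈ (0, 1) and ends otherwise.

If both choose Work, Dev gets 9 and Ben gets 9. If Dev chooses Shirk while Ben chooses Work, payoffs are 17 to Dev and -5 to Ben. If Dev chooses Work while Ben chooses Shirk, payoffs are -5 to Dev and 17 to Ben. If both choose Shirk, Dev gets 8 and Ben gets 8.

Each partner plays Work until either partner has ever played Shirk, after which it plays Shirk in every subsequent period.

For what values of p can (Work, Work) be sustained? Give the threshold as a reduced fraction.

8/9

Expected cooperation value is 9 + p·9 + p²·9 + … = 9/(1−p); deviation gives 17 + p·8/(1−p).
9 ≥ 17(1−p) + 8p ⇒ 9p ≥ 8 ⇒ p ≥ 8/9.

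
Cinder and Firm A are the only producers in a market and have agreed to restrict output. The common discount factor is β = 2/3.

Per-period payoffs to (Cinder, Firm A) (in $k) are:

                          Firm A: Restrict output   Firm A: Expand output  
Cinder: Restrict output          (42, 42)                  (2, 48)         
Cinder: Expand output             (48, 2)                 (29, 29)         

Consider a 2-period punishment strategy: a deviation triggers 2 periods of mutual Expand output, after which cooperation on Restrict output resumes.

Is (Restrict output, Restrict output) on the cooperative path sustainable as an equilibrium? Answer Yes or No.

Yes

IC: β+…+β^2 ≥ (48−42)/(42−29) = 6/13.
At β = 2/3: partial sum = 1.1111 ≥ 0.4615. Cooperation sustainable.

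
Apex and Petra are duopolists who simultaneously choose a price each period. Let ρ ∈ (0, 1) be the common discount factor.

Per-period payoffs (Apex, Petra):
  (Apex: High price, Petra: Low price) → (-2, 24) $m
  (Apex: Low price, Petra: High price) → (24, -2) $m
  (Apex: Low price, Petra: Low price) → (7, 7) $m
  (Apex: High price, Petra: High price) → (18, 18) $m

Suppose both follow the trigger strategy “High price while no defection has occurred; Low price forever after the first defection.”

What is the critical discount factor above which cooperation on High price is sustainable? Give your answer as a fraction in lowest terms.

6/17

Cooperation forever yields 18 each period: 18/(1−ρ).
Deviating yields 24 once, then 7 forever: 24 + 7ρ/(1−ρ).
No profitable deviation requires 18/(1−ρ) ≥ 24 + 7ρ/(1−ρ).
Multiplying by (1−ρ): 18 ≥ 24(1−ρ) + 7ρ = 24 − 17ρ.
So 17ρ ≥ 6, i.e. ρ ≥ 6/17.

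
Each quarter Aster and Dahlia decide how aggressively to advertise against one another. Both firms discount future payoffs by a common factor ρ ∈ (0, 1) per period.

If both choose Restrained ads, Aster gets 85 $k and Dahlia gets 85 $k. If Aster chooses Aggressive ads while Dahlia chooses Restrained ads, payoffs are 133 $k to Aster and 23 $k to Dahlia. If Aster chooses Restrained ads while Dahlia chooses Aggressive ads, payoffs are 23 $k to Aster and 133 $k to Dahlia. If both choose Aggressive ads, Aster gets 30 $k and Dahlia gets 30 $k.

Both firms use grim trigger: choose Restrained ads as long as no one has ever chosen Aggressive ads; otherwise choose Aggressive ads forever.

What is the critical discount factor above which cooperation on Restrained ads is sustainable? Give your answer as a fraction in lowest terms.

48/103

85/(1−ρ) ≥ 133 + 30ρ/(1−ρ)
85 ≥ 133 − 103ρ
ρ ≥ 48/103.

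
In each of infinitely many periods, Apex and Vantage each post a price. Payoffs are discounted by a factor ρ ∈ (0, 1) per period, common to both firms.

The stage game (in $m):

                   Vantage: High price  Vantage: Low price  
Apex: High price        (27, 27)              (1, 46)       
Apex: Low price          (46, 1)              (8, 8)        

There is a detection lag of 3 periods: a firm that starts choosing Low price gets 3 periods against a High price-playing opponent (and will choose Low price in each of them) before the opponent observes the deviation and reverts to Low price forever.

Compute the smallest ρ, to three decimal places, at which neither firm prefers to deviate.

0.794

A deviator earns 46 for 3 periods, then 8 forever; cooperating earns 27 forever. Multiplying the IC by (1−ρ):
27 ≥ 46(1−ρ^3) + 8ρ^3, so 38·ρ^3 ≥ 19 and ρ^3 ≥ 1/2.
ρ ≥ (1/2)^(1/3) ≈ 0.794.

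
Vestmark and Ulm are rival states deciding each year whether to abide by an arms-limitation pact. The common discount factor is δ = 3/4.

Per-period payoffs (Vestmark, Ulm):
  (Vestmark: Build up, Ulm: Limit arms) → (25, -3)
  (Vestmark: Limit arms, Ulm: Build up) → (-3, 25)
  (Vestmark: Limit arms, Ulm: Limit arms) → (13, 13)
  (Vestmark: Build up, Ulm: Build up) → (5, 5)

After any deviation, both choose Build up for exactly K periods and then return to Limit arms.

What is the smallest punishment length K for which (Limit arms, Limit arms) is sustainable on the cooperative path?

Need Σ_{k=1}^{K} δ^k ≥ (25−13)/(13−5) = 1.5000 at δ = 3/4.
At K = 2 the sum is 1.3125 < 1.5000; at K = 3 it is 1.7344 ≥ 1.5000.
So the minimum punishment length is K = 3.

3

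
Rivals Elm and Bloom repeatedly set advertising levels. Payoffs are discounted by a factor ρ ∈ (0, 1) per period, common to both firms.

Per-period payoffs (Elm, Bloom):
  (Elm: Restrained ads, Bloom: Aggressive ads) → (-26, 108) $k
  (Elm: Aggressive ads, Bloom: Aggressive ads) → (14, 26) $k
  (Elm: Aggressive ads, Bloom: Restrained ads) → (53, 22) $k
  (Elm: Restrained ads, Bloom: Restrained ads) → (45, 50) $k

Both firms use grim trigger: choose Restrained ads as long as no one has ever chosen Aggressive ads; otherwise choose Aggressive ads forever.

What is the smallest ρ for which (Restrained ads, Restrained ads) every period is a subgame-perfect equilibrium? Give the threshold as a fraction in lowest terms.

Elm: cooperation gives 45 each period; deviation gives 53 once then 14 forever.
  45/(1−ρ) ≥ 53 + 14ρ/(1−ρ) ⇒ ρ ≥ 8/39.
Bloom: cooperation gives 50 each period; deviation gives 108 once then 26 forever.
  ρ ≥ 58/82 = 29/41.
Both must hold, so the binding constraint is Bloom's: ρ ≥ 29/41.

29/41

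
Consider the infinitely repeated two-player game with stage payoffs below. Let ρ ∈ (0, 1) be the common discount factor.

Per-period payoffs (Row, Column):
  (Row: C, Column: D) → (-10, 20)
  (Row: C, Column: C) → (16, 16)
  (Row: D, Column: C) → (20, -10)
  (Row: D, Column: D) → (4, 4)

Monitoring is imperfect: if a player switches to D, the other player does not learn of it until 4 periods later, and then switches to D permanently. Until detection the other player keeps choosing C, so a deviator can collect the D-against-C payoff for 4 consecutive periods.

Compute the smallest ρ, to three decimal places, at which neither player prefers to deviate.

0.707

Deviating for the 4 undetected periods gains 20−16 = 4 per period over cooperation, then loses 16−4 = 12 per period forever once punishment starts.
Gain: 4(1 + ρ + … + ρ^3); loss: 12·ρ^4/(1−ρ).
No profitable deviation ⇔ 4(1−ρ^4) ≤ 12·ρ^4, i.e. ρ^4 ≥ 4/(4+12) = 1/4.
Hence ρ ≥ (1/4)^(1/4) ≈ 0.707.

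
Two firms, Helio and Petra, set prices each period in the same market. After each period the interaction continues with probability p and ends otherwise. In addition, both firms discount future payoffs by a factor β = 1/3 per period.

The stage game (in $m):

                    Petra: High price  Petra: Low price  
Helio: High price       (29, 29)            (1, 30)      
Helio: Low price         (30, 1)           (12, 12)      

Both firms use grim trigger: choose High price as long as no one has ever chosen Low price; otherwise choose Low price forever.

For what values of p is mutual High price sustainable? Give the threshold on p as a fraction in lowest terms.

With continuation probability p and discount β, the effective per-period discount factor is βp.
Grim-trigger IC: βp ≥ (30−29)/(30−12) = 1/18.
So p ≥ (1/18)/(1/3) = 1/6.

1/6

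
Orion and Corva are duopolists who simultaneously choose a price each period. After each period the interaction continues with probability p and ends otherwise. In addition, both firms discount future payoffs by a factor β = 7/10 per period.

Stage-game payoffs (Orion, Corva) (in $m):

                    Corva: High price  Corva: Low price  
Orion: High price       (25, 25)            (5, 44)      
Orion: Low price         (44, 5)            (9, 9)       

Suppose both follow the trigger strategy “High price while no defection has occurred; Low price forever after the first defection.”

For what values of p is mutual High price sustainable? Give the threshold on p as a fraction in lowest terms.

Expected continuation weight on next period's payoff is β·p = 7/10·p, which plays the role of the discount factor.
Cooperation requires 7/10·p ≥ (44−25)/(44−9) = 19/35, hence p ≥ 38/49.

38/49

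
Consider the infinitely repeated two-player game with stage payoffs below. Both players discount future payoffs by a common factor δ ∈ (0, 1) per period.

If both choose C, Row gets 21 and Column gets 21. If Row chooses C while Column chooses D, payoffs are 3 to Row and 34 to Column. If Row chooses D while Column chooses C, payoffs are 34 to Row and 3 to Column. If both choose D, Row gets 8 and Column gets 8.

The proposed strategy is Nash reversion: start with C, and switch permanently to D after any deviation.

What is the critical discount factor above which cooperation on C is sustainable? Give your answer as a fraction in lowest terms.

Under grim trigger the critical discount factor is (T−C)/(T−P) with T = 34, C = 21, P = 8.
δ* = (34−21)/(34−8) = 13/26 = 1/2.

1/2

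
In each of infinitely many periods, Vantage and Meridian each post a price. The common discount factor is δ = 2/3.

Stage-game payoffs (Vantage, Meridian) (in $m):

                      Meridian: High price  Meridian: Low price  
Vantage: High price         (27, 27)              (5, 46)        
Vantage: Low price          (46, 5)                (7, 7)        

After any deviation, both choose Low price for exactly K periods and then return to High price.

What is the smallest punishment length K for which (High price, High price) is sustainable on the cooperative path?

Need Σ_{k=1}^{K} δ^k ≥ (46−27)/(27−7) = 0.9500 at δ = 2/3.
At K = 1 the sum is 0.6667 < 0.9500; at K = 2 it is 1.1111 ≥ 0.9500.
So the minimum punishment length is K = 2.

2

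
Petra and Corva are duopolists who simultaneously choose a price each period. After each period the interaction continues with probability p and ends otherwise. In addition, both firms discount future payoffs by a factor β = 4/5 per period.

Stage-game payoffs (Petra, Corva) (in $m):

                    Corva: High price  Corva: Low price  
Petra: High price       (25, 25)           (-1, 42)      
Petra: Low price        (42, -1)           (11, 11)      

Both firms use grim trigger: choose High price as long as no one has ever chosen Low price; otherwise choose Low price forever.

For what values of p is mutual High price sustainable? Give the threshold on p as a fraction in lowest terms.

Expected continuation weight on next period's payoff is β·p = 4/5·p, which plays the role of the discount factor.
Cooperation requires 4/5·p ≥ (42−25)/(42−11) = 17/31, hence p ≥ 85/124.

85/124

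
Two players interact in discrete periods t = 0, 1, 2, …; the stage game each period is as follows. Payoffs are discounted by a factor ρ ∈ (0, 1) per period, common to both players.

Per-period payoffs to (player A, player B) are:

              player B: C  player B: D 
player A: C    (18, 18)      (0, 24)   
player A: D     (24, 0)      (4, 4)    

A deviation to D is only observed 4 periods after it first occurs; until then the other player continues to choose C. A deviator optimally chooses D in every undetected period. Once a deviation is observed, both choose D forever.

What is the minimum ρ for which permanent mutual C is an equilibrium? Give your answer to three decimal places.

0.740

A deviator earns 24 for 4 periods, then 4 forever; cooperating earns 18 forever. Multiplying the IC by (1−ρ):
18 ≥ 24(1−ρ^4) + 4ρ^4, so 20·ρ^4 ≥ 6 and ρ^4 ≥ 3/10.
ρ ≥ (3/10)^(1/4) ≈ 0.740.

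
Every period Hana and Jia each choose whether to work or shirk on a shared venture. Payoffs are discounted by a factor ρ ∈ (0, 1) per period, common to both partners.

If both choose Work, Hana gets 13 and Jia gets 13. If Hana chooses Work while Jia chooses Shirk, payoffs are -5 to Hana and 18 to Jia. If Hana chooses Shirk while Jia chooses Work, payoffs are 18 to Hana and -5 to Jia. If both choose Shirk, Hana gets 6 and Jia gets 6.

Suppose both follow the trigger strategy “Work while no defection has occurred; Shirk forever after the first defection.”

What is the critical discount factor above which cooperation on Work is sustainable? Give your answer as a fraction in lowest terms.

Cooperation forever yields 13 each period: 13/(1−ρ).
Deviating yields 18 once, then 6 forever: 18 + 6ρ/(1−ρ).
No profitable deviation requires 13/(1−ρ) ≥ 18 + 6ρ/(1−ρ).
Multiplying by (1−ρ): 13 ≥ 18(1−ρ) + 6ρ = 18 − 12ρ.
So 12ρ ≥ 5, i.e. ρ ≥ 5/12.

5/12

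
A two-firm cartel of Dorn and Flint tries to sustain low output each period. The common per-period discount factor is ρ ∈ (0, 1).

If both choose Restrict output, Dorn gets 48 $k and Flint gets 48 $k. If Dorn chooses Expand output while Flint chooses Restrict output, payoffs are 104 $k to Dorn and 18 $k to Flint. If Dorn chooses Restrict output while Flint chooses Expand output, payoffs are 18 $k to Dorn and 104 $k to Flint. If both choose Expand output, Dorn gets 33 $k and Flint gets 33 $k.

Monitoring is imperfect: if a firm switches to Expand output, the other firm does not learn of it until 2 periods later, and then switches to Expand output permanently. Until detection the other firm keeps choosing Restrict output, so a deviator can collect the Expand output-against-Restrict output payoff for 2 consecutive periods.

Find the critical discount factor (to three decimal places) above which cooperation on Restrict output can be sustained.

Deviating for the 2 undetected periods gains 104−48 = 56 per period over cooperation, then loses 48−33 = 15 per period forever once punishment starts.
Gain: 56(1 + ρ + … + ρ^1); loss: 15·ρ^2/(1−ρ).
No profitable deviation ⇔ 56(1−ρ^2) ≤ 15·ρ^2, i.e. ρ^2 ≥ 56/(56+15) = 56/71.
Hence ρ ≥ (56/71)^(1/2) ≈ 0.888.

0.888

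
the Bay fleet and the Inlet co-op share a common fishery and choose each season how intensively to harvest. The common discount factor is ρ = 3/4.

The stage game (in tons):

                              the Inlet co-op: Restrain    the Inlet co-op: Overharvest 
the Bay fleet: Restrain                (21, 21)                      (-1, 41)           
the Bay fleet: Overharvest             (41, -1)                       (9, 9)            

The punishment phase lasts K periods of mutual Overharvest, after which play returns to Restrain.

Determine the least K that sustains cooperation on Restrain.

3

No profitable deviation requires (21−9)(ρ+…+ρ^K) ≥ 41−21, i.e. ρ+…+ρ^K ≥ 5/3 ≈ 1.6667.
With ρ = 3/4, the partial sums are K=1: 0.7500, K=2: 1.3125, K=3: 1.7344.
K = 3 is the first length at which the sum reaches 1.6667.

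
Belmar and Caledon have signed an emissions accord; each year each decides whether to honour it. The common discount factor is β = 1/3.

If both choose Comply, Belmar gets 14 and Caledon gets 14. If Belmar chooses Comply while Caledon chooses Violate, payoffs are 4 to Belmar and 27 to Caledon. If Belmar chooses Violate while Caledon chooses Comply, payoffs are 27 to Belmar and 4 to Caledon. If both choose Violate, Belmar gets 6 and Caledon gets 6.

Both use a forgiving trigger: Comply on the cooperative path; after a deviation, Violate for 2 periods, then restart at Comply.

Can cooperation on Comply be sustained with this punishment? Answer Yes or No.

A one-shot deviation gives 27 now, then 6 for 2 periods, then back to 14.
Gain from deviating: (27−14) today; loss: (14−6) in each of the next 2 periods.
No-deviation condition: (14−6)(β+…+β^2) ≥ 27−14, i.e. β+…+β^2 ≥ 13/8.
At β = 1/3: β+…+β^2 = 0.4444 < 1.6250.
So cooperation is not sustainable.

No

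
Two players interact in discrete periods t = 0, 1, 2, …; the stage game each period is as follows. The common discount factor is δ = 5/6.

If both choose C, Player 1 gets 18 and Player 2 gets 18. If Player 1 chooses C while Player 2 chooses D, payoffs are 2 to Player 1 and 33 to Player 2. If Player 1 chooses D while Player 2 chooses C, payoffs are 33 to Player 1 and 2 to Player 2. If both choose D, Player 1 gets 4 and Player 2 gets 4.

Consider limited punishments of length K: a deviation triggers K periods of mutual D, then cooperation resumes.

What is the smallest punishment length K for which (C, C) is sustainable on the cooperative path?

2

Need Σ_{k=1}^{K} δ^k ≥ (33−18)/(18−4) = 1.0714 at δ = 5/6.
At K = 1 the sum is 0.8333 < 1.0714; at K = 2 it is 1.5278 ≥ 1.0714.
So the minimum punishment length is K = 2.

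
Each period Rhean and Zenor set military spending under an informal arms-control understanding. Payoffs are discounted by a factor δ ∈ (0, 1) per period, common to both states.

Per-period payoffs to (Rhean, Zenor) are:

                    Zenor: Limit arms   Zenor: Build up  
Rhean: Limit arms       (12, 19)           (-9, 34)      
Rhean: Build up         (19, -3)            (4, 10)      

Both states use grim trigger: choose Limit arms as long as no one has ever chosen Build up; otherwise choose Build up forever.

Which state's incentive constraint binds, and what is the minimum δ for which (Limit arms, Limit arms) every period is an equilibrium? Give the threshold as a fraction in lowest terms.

Zenor; δ ≥ 5/8

Rhean: cooperation gives 12 each period; deviation gives 19 once then 4 forever.
  12/(1−δ) ≥ 19 + 4δ/(1−δ) ⇒ δ ≥ 7/15.
Zenor: cooperation gives 19 each period; deviation gives 34 once then 10 forever.
  δ ≥ 15/24 = 5/8.
Both must hold, so the binding constraint is Zenor's: δ ≥ 5/8.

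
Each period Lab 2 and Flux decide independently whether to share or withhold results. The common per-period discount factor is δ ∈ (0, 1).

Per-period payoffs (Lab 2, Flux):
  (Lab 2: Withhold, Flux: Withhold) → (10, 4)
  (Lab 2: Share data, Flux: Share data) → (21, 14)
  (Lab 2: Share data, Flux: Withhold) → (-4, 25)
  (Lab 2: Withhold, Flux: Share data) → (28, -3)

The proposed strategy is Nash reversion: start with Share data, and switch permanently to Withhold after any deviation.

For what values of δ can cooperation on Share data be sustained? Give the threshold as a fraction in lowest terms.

11/21

For Lab 2: deviation gain 28−21 = 7, per-period punishment loss 21−10 = 11. IC gives δ ≥ 7/18.
For Flux: gain 11, loss 10 per period, so δ ≥ 11/21.
The tighter constraint is Flux's, so cooperation needs δ ≥ 11/21.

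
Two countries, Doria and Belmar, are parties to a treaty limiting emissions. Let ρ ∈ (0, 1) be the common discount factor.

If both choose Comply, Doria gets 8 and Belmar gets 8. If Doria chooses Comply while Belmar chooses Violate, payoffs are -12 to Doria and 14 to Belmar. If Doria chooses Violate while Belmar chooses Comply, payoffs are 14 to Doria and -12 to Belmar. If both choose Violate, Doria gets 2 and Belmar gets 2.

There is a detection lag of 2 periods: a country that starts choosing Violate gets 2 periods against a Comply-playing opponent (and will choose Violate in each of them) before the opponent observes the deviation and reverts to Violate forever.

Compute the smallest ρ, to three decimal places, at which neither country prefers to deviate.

The best deviation is to choose Violate for all 2 undetected periods, earning 14 each, then 2 forever once detected.
Deviation value: 14(1−ρ^2)/(1−ρ) + 2ρ^2/(1−ρ); cooperation value: 8/(1−ρ).
IC: 8 ≥ 14(1−ρ^2) + 2ρ^2 = 14 − 12ρ^2.
So ρ^2 ≥ 6/12 = 1/2, giving ρ ≥ (1/2)^(1/2) ≈ 0.707.

0.707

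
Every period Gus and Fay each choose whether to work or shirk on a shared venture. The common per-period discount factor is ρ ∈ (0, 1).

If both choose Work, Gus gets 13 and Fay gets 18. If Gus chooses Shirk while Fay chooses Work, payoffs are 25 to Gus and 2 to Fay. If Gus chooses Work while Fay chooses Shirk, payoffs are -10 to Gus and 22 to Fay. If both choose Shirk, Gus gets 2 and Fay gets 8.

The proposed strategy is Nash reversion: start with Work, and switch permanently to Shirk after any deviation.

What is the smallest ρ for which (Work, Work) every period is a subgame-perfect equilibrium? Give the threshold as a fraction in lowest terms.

12/23

Gus's threshold: (25−13)/(25−2) = 12/23.
Fay's threshold: (22−18)/(22−8) = 2/7.
12/23 > 2/7, so Gus binds and ρ* = 12/23.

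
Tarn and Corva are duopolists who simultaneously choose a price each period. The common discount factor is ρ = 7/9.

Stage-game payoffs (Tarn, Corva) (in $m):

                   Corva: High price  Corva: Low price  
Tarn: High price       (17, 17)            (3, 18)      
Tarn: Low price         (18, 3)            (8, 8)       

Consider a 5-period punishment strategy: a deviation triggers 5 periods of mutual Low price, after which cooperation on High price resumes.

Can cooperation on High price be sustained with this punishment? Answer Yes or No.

Yes

A one-shot deviation gives 18 now, then 8 for 5 periods, then back to 17.
Gain from deviating: (18−17) today; loss: (17−8) in each of the next 5 periods.
No-deviation condition: (17−8)(ρ+…+ρ^5) ≥ 18−17, i.e. ρ+…+ρ^5 ≥ 1/9.
At ρ = 7/9: ρ+…+ρ^5 = 2.5038 ≥ 0.1111.
So cooperation is sustainable.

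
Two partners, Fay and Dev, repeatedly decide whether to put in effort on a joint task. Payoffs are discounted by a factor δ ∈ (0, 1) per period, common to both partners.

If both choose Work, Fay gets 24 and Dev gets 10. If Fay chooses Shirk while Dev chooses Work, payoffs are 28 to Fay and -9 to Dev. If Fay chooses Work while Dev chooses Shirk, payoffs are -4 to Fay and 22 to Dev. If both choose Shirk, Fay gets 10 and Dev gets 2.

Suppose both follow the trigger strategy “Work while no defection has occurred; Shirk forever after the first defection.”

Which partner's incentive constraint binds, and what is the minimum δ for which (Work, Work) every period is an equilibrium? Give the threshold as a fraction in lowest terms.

Fay: cooperation gives 24 each period; deviation gives 28 once then 10 forever.
  24/(1−δ) ≥ 28 + 10δ/(1−δ) ⇒ δ ≥ 4/18 = 2/9.
Dev: cooperation gives 10 each period; deviation gives 22 once then 2 forever.
  δ ≥ 12/20 = 3/5.
Both must hold, so the binding constraint is Dev's: δ ≥ 3/5.

Dev; δ ≥ 3/5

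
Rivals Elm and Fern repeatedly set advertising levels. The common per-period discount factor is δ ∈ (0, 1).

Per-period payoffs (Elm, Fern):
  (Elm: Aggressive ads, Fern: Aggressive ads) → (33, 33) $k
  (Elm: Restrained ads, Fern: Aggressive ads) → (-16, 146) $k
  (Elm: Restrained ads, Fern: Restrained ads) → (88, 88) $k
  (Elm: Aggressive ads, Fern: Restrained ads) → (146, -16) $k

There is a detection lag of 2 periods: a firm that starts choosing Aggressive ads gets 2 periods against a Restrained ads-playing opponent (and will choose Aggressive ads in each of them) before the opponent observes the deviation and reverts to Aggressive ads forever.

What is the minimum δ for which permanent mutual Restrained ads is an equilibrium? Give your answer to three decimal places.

The best deviation is to choose Aggressive ads for all 2 undetected periods, earning 146 each, then 33 forever once detected.
Deviation value: 146(1−δ^2)/(1−δ) + 33δ^2/(1−δ); cooperation value: 88/(1−δ).
IC: 88 ≥ 146(1−δ^2) + 33δ^2 = 146 − 113δ^2.
So δ^2 ≥ 58/113, giving δ ≥ (58/113)^(1/2) ≈ 0.716.

0.716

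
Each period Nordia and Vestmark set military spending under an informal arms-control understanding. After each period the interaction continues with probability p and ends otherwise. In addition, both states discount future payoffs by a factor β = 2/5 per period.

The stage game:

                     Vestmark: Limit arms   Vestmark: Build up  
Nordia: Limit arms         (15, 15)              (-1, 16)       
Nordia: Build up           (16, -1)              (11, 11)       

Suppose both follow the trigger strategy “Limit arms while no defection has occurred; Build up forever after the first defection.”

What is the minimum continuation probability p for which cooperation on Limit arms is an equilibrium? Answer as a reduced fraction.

Expected continuation weight on next period's payoff is β·p = 2/5·p, which plays the role of the discount factor.
Cooperation requires 2/5·p ≥ (16−15)/(16−11) = 1/5, hence p ≥ 1/2.

1/2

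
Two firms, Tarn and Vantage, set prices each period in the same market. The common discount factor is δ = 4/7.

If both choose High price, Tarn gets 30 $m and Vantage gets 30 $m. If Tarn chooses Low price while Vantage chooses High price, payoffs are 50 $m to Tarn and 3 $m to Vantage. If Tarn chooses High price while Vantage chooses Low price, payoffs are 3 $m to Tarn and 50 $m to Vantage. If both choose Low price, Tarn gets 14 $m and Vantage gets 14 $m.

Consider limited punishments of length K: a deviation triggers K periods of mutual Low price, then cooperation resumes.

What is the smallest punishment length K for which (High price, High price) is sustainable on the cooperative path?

No profitable deviation requires (30−14)(δ+…+δ^K) ≥ 50−30, i.e. δ+…+δ^K ≥ 5/4 ≈ 1.2500.
With δ = 4/7, the partial sums are K=1: 0.5714, K=2: 0.8980, K=3: 1.0845, K=4: 1.1912, K=5: 1.2521.
K = 5 is the first length at which the sum reaches 1.2500.

5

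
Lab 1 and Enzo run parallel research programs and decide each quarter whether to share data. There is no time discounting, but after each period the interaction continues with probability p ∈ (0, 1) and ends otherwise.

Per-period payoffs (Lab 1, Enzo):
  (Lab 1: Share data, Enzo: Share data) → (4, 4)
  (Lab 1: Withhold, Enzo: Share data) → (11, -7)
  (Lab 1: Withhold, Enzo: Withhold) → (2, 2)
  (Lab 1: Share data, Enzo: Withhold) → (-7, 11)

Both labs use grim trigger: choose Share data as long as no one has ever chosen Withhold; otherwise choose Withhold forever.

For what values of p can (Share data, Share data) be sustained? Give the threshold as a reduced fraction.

With no time discounting, the continuation probability p plays the role of the discount factor.
Grim-trigger IC: 4/(1−p) ≥ 11 + 2p/(1−p) ⇒ p ≥ (11−4)/(11−2) = 7/9.

7/9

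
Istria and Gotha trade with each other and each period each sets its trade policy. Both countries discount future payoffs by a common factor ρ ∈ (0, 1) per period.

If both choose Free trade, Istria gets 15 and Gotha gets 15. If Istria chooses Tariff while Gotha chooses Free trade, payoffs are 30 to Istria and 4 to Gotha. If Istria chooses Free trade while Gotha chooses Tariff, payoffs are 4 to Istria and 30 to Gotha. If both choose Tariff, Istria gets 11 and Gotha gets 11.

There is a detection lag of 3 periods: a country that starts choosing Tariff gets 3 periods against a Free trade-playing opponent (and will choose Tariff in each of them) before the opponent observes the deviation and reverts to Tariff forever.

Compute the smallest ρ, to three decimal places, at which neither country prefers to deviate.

0.924

The best deviation is to choose Tariff for all 3 undetected periods, earning 30 each, then 11 forever once detected.
Deviation value: 30(1−ρ^3)/(1−ρ) + 11ρ^3/(1−ρ); cooperation value: 15/(1−ρ).
IC: 15 ≥ 30(1−ρ^3) + 11ρ^3 = 30 − 19ρ^3.
So ρ^3 ≥ 15/19, giving ρ ≥ (15/19)^(1/3) ≈ 0.924.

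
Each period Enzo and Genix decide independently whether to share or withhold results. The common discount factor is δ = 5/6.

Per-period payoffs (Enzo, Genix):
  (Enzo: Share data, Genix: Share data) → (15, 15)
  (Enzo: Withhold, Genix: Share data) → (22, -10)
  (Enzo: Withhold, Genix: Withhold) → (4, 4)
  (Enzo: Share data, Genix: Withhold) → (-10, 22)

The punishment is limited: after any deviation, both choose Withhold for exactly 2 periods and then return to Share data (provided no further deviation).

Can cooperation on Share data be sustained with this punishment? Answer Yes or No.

IC: δ+…+δ^2 ≥ (22−15)/(15−4) = 7/11.
At δ = 5/6: partial sum = 1.5278 ≥ 0.6364. Cooperation sustainable.

Yes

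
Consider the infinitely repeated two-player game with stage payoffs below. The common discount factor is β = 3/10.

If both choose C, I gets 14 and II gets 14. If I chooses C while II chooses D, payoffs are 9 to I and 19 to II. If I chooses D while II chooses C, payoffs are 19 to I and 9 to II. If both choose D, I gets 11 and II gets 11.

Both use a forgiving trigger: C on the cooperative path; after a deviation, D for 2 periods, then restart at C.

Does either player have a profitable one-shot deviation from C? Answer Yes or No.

Yes

IC: β+…+β^2 ≥ (19−14)/(14−11) = 5/3.
At β = 3/10: partial sum = 0.3900 < 1.6667. Cooperation not sustainable.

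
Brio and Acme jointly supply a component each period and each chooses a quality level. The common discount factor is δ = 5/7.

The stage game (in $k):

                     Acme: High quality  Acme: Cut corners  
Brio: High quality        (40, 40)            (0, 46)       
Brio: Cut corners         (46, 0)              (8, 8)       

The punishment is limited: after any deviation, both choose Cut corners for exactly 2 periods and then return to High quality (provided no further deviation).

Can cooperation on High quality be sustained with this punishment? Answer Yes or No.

IC: δ+…+δ^2 ≥ (46−40)/(40−8) = 3/16.
At δ = 5/7: partial sum = 1.2245 ≥ 0.1875. Cooperation sustainable.

Yes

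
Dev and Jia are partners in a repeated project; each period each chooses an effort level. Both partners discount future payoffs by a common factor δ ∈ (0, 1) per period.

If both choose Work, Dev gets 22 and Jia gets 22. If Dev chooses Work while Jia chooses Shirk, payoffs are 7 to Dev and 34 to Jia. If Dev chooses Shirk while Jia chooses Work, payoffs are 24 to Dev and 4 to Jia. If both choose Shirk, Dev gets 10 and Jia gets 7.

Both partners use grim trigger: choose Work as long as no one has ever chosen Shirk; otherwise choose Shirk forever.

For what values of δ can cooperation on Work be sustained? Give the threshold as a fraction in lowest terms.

Dev: cooperation gives 22 each period; deviation gives 24 once then 10 forever.
  22/(1−δ) ≥ 24 + 10δ/(1−δ) ⇒ δ ≥ 2/14 = 1/7.
Jia: cooperation gives 22 each period; deviation gives 34 once then 7 forever.
  δ ≥ 12/27 = 4/9.
Both must hold, so the binding constraint is Jia's: δ ≥ 4/9.

4/9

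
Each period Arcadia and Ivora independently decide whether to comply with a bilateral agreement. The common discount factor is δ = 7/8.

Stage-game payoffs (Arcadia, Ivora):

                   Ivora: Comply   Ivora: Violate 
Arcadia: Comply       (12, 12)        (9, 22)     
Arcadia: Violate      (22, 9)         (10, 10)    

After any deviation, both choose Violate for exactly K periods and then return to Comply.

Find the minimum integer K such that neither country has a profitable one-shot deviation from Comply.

IC: δ(1−δ^K)/(1−δ) ≥ (22−12)/(12−10) = 5.
With δ = 7/8: need 1 − δ^K ≥ 5·(1−7/8)/(7/8), i.e. δ^K ≤ 0.2857.
Since (7/8)^9 = 0.3007 and (7/8)^10 = 0.2631, the smallest such K is 10.

10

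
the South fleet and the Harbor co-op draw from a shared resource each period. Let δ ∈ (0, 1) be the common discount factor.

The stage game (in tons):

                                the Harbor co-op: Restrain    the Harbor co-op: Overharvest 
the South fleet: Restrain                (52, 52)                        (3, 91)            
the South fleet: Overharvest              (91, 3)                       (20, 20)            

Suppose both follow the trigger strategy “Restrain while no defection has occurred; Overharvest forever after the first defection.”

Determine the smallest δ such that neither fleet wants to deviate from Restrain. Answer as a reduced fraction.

39/71

One-period gain from deviating is 91 − 52 = 39. The loss is 52 − 20 = 32 in every subsequent period, with present value 32·δ/(1−δ).
Deviation is unprofitable when 32·δ/(1−δ) ≥ 39, i.e. δ/(1−δ) ≥ 39/32.
Equivalently δ ≥ 39/(39+32) = 39/71.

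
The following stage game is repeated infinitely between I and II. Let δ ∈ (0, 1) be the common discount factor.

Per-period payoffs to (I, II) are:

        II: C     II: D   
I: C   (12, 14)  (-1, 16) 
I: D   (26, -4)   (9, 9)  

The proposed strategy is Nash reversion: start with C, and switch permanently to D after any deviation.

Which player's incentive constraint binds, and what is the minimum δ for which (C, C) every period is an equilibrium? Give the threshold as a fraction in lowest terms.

I's threshold: (26−12)/(26−9) = 14/17.
II's threshold: (16−14)/(16−9) = 2/7.
14/17 > 2/7, so I binds and δ* = 14/17.

I; δ ≥ 14/17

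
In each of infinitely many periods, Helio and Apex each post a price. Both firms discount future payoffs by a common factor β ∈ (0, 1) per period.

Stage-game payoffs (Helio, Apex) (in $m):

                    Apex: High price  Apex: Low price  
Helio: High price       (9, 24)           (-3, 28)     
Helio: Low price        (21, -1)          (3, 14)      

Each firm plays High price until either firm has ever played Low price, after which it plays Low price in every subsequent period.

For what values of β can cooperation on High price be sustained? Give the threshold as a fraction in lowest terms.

Helio: cooperation gives 9 each period; deviation gives 21 once then 3 forever.
  9/(1−β) ≥ 21 + 3β/(1−β) ⇒ β ≥ 12/18 = 2/3.
Apex: cooperation gives 24 each period; deviation gives 28 once then 14 forever.
  β ≥ 4/14 = 2/7.
Both must hold, so the binding constraint is Helio's: β ≥ 2/3.

2/3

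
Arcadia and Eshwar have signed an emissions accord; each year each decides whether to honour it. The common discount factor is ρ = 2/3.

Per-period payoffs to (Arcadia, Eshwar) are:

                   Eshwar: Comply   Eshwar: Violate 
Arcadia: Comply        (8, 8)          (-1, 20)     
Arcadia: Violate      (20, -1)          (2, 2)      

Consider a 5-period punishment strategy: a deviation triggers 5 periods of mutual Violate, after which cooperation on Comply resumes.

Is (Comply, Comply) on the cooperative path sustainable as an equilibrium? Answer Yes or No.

IC: ρ+…+ρ^5 ≥ (20−8)/(8−2) = 2.
At ρ = 2/3: partial sum = 1.7366 < 2.0000. Cooperation not sustainable.

No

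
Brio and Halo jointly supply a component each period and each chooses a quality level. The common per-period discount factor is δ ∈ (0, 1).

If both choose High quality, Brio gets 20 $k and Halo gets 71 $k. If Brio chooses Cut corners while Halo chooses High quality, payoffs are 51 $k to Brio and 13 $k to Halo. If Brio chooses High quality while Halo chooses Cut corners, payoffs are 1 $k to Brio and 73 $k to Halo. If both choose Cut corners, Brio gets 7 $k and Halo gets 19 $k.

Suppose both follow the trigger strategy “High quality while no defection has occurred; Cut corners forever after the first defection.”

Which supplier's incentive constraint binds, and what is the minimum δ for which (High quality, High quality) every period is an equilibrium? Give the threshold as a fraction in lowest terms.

Brio; δ ≥ 31/44

For Brio: deviation gain 51−20 = 31, per-period punishment loss 20−7 = 13. IC gives δ ≥ 31/44.
For Halo: gain 2, loss 52 per period, so δ ≥ 2/54 = 1/27.
The tighter constraint is Brio's, so cooperation needs δ ≥ 31/44.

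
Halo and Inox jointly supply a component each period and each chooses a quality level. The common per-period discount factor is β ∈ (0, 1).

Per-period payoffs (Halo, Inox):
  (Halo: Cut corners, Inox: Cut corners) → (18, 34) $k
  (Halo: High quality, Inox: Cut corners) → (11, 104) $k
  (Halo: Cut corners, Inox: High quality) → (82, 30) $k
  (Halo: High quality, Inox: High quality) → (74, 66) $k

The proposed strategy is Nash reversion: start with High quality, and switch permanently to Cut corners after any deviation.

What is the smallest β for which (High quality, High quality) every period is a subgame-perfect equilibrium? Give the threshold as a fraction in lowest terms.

Halo: cooperation gives 74 each period; deviation gives 82 once then 18 forever.
  74/(1−β) ≥ 82 + 18β/(1−β) ⇒ β ≥ 8/64 = 1/8.
Inox: cooperation gives 66 each period; deviation gives 104 once then 34 forever.
  β ≥ 38/70 = 19/35.
Both must hold, so the binding constraint is Inox's: β ≥ 19/35.

19/35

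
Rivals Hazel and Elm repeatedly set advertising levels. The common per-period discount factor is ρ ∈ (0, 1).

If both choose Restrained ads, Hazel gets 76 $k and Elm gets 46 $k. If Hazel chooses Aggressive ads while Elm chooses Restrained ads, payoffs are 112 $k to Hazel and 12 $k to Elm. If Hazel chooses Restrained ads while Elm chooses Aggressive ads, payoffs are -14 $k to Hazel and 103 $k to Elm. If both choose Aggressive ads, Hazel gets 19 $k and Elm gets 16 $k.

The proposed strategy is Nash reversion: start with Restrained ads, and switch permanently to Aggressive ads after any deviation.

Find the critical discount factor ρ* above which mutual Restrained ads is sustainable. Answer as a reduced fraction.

Hazel: cooperation gives 76 each period; deviation gives 112 once then 19 forever.
  76/(1−ρ) ≥ 112 + 19ρ/(1−ρ) ⇒ ρ ≥ 36/93 = 12/31.
Elm: cooperation gives 46 each period; deviation gives 103 once then 16 forever.
  ρ ≥ 57/87 = 19/29.
Both must hold, so the binding constraint is Elm's: ρ ≥ 19/29.

19/29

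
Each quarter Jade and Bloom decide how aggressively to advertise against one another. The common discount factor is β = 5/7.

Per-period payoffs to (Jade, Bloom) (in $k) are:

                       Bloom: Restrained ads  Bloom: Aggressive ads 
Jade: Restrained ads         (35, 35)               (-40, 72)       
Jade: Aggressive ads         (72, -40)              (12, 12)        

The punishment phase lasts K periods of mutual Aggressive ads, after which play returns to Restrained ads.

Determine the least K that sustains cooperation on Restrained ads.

No profitable deviation requires (35−12)(β+…+β^K) ≥ 72−35, i.e. β+…+β^K ≥ 37/23 ≈ 1.6087.
With β = 5/7, the partial sums are K=1: 0.7143, K=2: 1.2245, K=3: 1.5889, K=4: 1.8492.
K = 4 is the first length at which the sum reaches 1.6087.

4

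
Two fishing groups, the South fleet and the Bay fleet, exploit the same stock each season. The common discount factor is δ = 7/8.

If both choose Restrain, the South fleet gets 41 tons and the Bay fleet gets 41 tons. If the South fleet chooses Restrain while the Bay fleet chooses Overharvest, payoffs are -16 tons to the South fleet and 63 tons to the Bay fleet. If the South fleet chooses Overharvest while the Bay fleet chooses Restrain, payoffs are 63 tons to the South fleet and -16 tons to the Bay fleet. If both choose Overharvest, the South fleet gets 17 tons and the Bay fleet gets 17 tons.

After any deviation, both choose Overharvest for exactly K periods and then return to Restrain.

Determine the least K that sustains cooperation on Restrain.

2

Need Σ_{k=1}^{K} δ^k ≥ (63−41)/(41−17) = 0.9167 at δ = 7/8.
At K = 1 the sum is 0.8750 < 0.9167; at K = 2 it is 1.6406 ≥ 0.9167.
So the minimum punishment length is K = 2.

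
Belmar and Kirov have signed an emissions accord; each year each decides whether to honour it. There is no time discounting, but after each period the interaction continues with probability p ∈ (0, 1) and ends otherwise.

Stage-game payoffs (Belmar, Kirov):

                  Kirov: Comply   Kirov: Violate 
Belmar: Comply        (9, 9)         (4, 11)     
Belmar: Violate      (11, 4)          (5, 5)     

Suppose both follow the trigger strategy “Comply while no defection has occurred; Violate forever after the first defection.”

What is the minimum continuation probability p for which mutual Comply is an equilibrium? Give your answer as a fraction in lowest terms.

With no time discounting, the continuation probability p plays the role of the discount factor.
Grim-trigger IC: 9/(1−p) ≥ 11 + 5p/(1−p) ⇒ p ≥ (11−9)/(11−5) = 1/3.

1/3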